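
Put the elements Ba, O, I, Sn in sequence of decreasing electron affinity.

I, O, Sn, Ba

O is in period 2, group 16; Sn is in period 5, group 14; I is in period 5, group 17; Ba is in period 6, group 2.
Atoms with high Z_eff and room in the valence shell (especially the halogens) have the most exothermic electron affinities.
Neither a single period nor a single group — weigh both effects.
Sn > Ba: both effects reinforce here, so Sn is clearly the higher of the two.
O > Sn: both effects reinforce here, so O is clearly the higher of the two.
I > O: period and group pull opposite ways; the across-period shift dominates (295 vs 141 kJ/mol).
Approximate values (kJ/mol): O 141, Sn 107, I 295, Ba 14.
So from highest to lowest: I > O > Sn > Ba.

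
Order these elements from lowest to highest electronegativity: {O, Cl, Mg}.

O is in period 2, group 16; Mg is in period 3, group 2; Cl is in period 3, group 17.
Smaller atoms with higher effective nuclear charge are more electronegative.
Here both period and group differ, so the two effects have to be weighed against each other.
Cl > Mg: Cl lies to the right of Mg in period 3, so the across-period effect alone puts Cl higher.
O > Cl: the two effects oppose for this pair; the down-group effect wins (3.44 vs 3.16).
Approximate values (Pauling): O 3.44, Mg 1.31, Cl 3.16.
So from lowest to highest: Mg < Cl < O.

Mg < Cl < O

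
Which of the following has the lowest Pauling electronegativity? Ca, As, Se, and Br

Ca

Smaller atoms with higher effective nuclear charge are more electronegative.
All lie in period 4, so electronegativity increases left to right.
The lowest Pauling electronegativity among these belongs to Ca.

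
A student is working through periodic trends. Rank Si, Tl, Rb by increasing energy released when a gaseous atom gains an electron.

Si is in period 3, group 14; Rb is in period 5, group 1; Tl is in period 6, group 13.
EA tends to increase across a period and decrease down a group, though the pattern is less regular than for IE or radius.
Neither a single period nor a single group — weigh both effects.
Rb > Tl: period and group pull opposite ways; the down-group shift dominates (47 vs 19 kJ/mol).
Si > Rb: relative to Rb, both the across-period and down-group shifts push Si's electron affinity up.
Approximate values (kJ/mol): Si 134, Rb 47, Tl 19.
So from lowest to highest: Tl < Rb < Si.

Tl < Rb < Si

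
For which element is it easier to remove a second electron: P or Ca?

Ca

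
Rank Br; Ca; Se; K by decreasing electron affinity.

Br > Se > K > Ca

K is in period 4, group 1; Ca is in period 4, group 2; Se is in period 4, group 16; Br is in period 4, group 17.
Adding an electron releases more energy for atoms nearer the top right (short of the noble gases).
All lie in period 4; the across-period trend (electron affinity increases left to right) applies, with the exception below.
Note the exception: K has a higher electron affinity than Ca, contrary to the simple trend — adding an electron to Ca (ns²) has to open a new, higher-energy np subshell, which is unfavourable.
Approximate values (kJ/mol): K 48, Ca 2, Se 195, Br 325.
So from highest to lowest: Br > Se > K > Ca.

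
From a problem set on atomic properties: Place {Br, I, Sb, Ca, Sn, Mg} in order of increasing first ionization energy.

Ca < Sn < Mg < Sb < I < Br

Across a period the outer electron is held more tightly (higher IE₁); down a group it sits in a higher shell, more shielded, and comes off more easily.
Neither a single period nor a single group — weigh both effects.
Sn > Ca: the two effects oppose for this pair; the across-period effect wins (709 vs 590 kJ/mol).
Mg > Sn: period and group pull opposite ways; the down-group shift dominates (738 vs 709 kJ/mol).
Sb > Mg: period and group pull opposite ways; the across-period shift dominates (831 vs 738 kJ/mol).
I > Sb: I lies to the right of Sb in period 5, so the across-period effect alone puts I higher.
Br > I: they share group 17; the group trend gives Br the larger value.
Tabulated first ionization energy (kJ/mol): Mg 738, Ca 590, Br 1140, Sn 709, Sb 831, I 1008.
So from lowest to highest: Ca < Sn < Mg < Sb < I < Br.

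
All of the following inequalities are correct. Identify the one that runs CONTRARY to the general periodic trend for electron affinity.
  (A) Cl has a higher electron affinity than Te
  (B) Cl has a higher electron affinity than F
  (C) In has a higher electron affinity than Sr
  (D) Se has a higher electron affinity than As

(B)

The general trend: electron affinity increases across a period and decreases down a group.
(A) Cl (period 3, group 17) vs Te (period 5, group 16): the stated order agrees with the simple trend.
(B) Cl (period 3, group 17) vs F (period 2, group 17): the stated order contradicts the simple trend.
(C) In (period 5, group 13) vs Sr (period 5, group 2): the stated order agrees with the simple trend.
(D) Se (period 4, group 16) vs As (period 4, group 15): the stated order agrees with the simple trend.
The exception is (B): F's small 2p subshell makes the incoming electron feel strong e⁻–e⁻ repulsion, so Cl actually releases more energy on gaining an electron.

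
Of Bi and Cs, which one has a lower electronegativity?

EN rises left→right (higher Z_eff, smaller atoms) and falls top→bottom (larger, more shielded atoms).
All lie in period 6, so electronegativity increases left to right.
So Cs has the lower electronegativity (Cs < Bi).

Cs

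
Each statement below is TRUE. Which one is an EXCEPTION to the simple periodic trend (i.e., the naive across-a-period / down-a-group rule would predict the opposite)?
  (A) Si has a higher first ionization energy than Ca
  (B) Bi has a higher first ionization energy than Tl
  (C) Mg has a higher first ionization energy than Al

(C)

The general trend: first ionization energy increases across a period and decreases down a group.
(A) Si (period 3, group 14) vs Ca (period 4, group 2): the stated order agrees with the simple trend.
(B) Bi (period 6, group 15) vs Tl (period 6, group 13): the stated order agrees with the simple trend.
(C) Mg (period 3, group 2) vs Al (period 3, group 13): the stated order contradicts the simple trend.
The exception is (C): Al's single 3p electron is easier to remove than one from Mg's filled 3s².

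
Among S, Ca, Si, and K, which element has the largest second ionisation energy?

K

IE_2 is the cost of taking one more electron from the +1 cation: S⁺ still has 5 valence electrons; Ca⁺ still has 1 valence electron; Si⁺ still has 3 valence electrons; K⁺ is the bare [Ar] core.
Breaking into a closed-shell core is much more expensive than removing a leftover valence electron — K has the largest IE_2 here.
Valence configurations: S⁺ [Ne]3s²3p³, Ca⁺ [Ar]4s¹, Si⁺ [Ne]3s²3p¹.
Tabulated IE_2 (kJ/mol): S 2252, Ca 1145, Si 1577, K 3052.
So the second ionization energies run Ca < Si < S < K.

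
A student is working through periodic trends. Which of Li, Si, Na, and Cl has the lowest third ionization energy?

IE_3 is the cost of taking one more electron from the +2 cation: Li²⁺ is already 1 electron into the core; Si²⁺ still has 2 valence electrons; Na²⁺ is already 1 electron into the core; Cl²⁺ still has 5 valence electrons.
Pulling an electron out of a noble-gas core costs far more than removing a remaining valence electron, so Na and Li sit at the high end of IE_3.
Valence configurations: Si²⁺ [Ne]3s², Cl²⁺ [Ne]3s²3p³.
Tabulated IE_3 (kJ/mol): Li 11815, Si 3232, Na 6910, Cl 3822.
Putting it together, IE_3: Si < Cl < Na < Li.

Si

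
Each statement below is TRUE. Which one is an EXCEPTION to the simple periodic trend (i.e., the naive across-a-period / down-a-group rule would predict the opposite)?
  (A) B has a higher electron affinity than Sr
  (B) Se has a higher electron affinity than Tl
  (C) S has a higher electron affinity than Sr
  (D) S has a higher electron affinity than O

The general trend: electron affinity increases across a period and decreases down a group.
(A) B (period 2, group 13) vs Sr (period 5, group 2): the stated order agrees with the simple trend.
(B) Se (period 4, group 16) vs Tl (period 6, group 13): the stated order agrees with the simple trend.
(C) S (period 3, group 16) vs Sr (period 5, group 2): the stated order agrees with the simple trend.
(D) S (period 3, group 16) vs O (period 2, group 16): the stated order contradicts the simple trend.
The exception is (D): the compact 2p subshell of O repels the added electron more than S's larger 3p does.

(D)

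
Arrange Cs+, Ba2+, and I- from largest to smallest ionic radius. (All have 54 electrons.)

I- > Cs+ > Ba2+

All of these have 54 electrons, so size is governed by nuclear charge alone: the more protons, the stronger the pull on the same electron cloud, and the smaller the ion.
Nuclear charges: Ba2+ (Z=56), Cs+ (Z=55), I- (Z=53).
Largest to smallest: I- > Cs+ > Ba2+.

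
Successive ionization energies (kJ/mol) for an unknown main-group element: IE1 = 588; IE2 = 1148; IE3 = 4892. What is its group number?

Group 2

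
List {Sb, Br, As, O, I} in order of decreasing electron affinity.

Adding an electron releases more energy for atoms nearer the top right (short of the noble gases).
Here both period and group differ, so the two effects have to be weighed against each other.
Sb > As: this pair runs against the simple trend — see the exception note.
O > Sb: both effects reinforce here, so O is clearly the higher of the two.
I > O: the two effects oppose for this pair; the across-period effect wins (295 vs 141 kJ/mol).
Br > I: they share group 17; the group trend gives Br the larger value.
Note the exception: Sb has a higher electron affinity than As, contrary to the simple trend — both are half-filled np³, but the pairing/repulsion penalty for the added electron shrinks as the p orbitals become larger and more diffuse down the group, and for Sb that outweighs the weaker nuclear attraction.
Approximate values (kJ/mol): O 141, As 78, Br 325, Sb 103, I 295.
So from highest to lowest: Br > I > O > Sb > As.

Br > I > O > Sb > As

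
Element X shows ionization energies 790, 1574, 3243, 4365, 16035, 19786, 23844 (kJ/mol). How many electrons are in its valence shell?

4

Look for the largest jump between consecutive ionization energies: IE5/IE4 ≈ 3.7, far larger than any earlier ratio.
That jump marks the point where a core electron is being removed. So the atom has 4 valence electrons.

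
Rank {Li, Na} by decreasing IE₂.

The second ionization energy removes an electron from the +1 ion. For each element: Li⁺ is the bare [He] core; Na⁺ is the bare [Ne] core.
All of these are removing an electron from a noble-gas core or deeper; the smaller core (lower principal quantum number) is held far more tightly, and within a period the higher nuclear charge binds the same core more tightly.
Tabulated IE_2 (kJ/mol): Li 7298, Na 4562.
Overall IE_2 order: Na < Li.

Li > Na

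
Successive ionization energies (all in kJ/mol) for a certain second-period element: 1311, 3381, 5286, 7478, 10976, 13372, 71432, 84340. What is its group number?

Look for the largest jump between consecutive ionization energies: IE7/IE6 ≈ 5.3, far larger than any earlier ratio.
That jump marks the point where a core electron is being removed. So the atom has 6 valence electrons.
A main-group element with 6 valence electrons is in group 16.

Group 16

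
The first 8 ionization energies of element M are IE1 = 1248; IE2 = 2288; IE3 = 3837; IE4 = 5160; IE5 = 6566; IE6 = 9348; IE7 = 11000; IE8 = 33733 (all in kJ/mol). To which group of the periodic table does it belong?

Group 17

Look for the largest jump between consecutive ionization energies: IE8/IE7 ≈ 3.1, far larger than any earlier ratio.
That jump marks the point where a core electron is being removed. So the atom has 7 valence electrons.
A main-group element with 7 valence electrons is in group 17.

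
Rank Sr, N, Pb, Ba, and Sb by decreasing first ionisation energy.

N is in period 2, group 15; Sr is in period 5, group 2; Sb is in period 5, group 15; Ba is in period 6, group 2; Pb is in period 6, group 14.
Removing the outermost electron gets harder across a period and easier down a group.
These span different periods and groups, so the two trends combine.
Sr > Ba: Sr sits above Ba in group 2, so the down-group effect alone puts Sr higher.
Pb > Sr: the two effects oppose for this pair; the across-period effect wins (716 vs 550 kJ/mol).
Sb > Pb: relative to Pb, both the across-period and down-group shifts push Sb's first ionization energy up.
N > Sb: N sits above Sb in group 15, so the down-group effect alone puts N higher.
Tabulated first ionization energy (kJ/mol): N 1402, Sr 550, Sb 831, Ba 503, Pb 716.
So from highest to lowest: N > Sb > Pb > Sr > Ba.

N > Sb > Pb > Sr > Ba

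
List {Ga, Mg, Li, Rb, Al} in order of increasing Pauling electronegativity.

Rb < Li < Mg < Al < Ga

Li is in period 2, group 1; Mg is in period 3, group 2; Al is in period 3, group 13; Ga is in period 4, group 13; Rb is in period 5, group 1.
Atoms toward the upper right of the periodic table pull bonding electrons most strongly.
Neither a single period nor a single group — weigh both effects.
Li > Rb: they share group 1; the group trend gives Li the larger value.
Mg > Li: period and group pull opposite ways; the across-period shift dominates (1.31 vs 0.98).
Al > Mg: Al lies to the right of Mg in period 3, so the across-period effect alone puts Al higher.
Ga > Al: this pair runs against the simple trend — see the exception note.
Note the exception: Ga has a higher electronegativity than Al, contrary to the simple trend — poor shielding by filled d (and f) subshells raises the heavier element's effective nuclear charge more than the simple down-group trend predicts.
Tabulated electronegativity (Pauling): Li 0.98, Mg 1.31, Al 1.61, Ga 1.81, Rb 0.82.
So from lowest to highest: Rb < Li < Mg < Al < Ga.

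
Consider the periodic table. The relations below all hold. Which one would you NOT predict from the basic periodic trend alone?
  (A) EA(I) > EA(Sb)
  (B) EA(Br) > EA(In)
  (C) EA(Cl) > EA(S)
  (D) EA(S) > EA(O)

The general trend: electron affinity increases across a period and decreases down a group.
(A) I (period 5, group 17) vs Sb (period 5, group 15): the stated order agrees with the simple trend.
(B) Br (period 4, group 17) vs In (period 5, group 13): the stated order agrees with the simple trend.
(C) Cl (period 3, group 17) vs S (period 3, group 16): the stated order agrees with the simple trend.
(D) S (period 3, group 16) vs O (period 2, group 16): the stated order contradicts the simple trend.
The exception is (D): the compact 2p subshell of O repels the added electron more than S's larger 3p does.

(D)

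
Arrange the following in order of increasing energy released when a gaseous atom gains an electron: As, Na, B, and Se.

B is in period 2, group 13; Na is in period 3, group 1; As is in period 4, group 15; Se is in period 4, group 16.
EA tends to increase across a period and decrease down a group, though the pattern is less regular than for IE or radius.
Neither a single period nor a single group — weigh both effects.
Na > B: this pair runs against the simple trend — see the exception note.
As > Na: the two effects oppose for this pair; the across-period effect wins (78 vs 53 kJ/mol).
Se > As: Se lies to the right of As in period 4, so the across-period effect alone puts Se higher.
Note the exception: Na has a higher electron affinity than B, contrary to the simple trend — B's ns²np¹ configuration gives only a small electron affinity — the sparsely filled np subshell binds an added electron weakly.
Tabulated electron affinity (kJ/mol): B 27, Na 53, As 78, Se 195.
So from lowest to highest: B < Na < As < Se.

B < Na < As < Se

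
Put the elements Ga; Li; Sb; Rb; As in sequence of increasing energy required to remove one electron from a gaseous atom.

Removing the outermost electron gets harder across a period and easier down a group.
Here both period and group differ, so the two effects have to be weighed against each other.
Li > Rb: they share group 1; the group trend gives Li the larger value.
Ga > Li: period and group pull opposite ways; the across-period shift dominates (579 vs 520 kJ/mol).
Sb > Ga: the two effects oppose for this pair; the across-period effect wins (831 vs 579 kJ/mol).
As > Sb: they share group 15; the group trend gives As the larger value.
Tabulated first ionization energy (kJ/mol): Li 520, Ga 579, As 947, Rb 403, Sb 831.
So from lowest to highest: Rb < Li < Ga < Sb < As.

Rb < Li < Ga < Sb < As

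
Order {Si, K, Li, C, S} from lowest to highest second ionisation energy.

Consider each +1 ion: Si⁺ still has 3 valence electrons; K⁺ is the bare [Ar] core; Li⁺ is the bare [He] core; C⁺ still has 3 valence electrons; S⁺ still has 5 valence electrons.
Pulling an electron out of a noble-gas core costs far more than removing a remaining valence electron, so K and Li sit at the high end of IE_2.
Valence configurations: Si⁺ [Ne]3s²3p¹, C⁺ [He]2s²2p¹, S⁺ [Ne]3s²3p³.
The numbers (kJ/mol): Si 1577, K 3052, Li 7298, C 2353, S 2252.
Hence IE_2: Si < S < C < K < Li.

Si < S < C < K < Li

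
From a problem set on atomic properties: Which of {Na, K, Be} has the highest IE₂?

After 1 electron has been removed, what remains? Na⁺ is the bare [Ne] core; K⁺ is the bare [Ar] core; Be⁺ still has 1 valence electron.
Pulling an electron out of a noble-gas core costs far more than removing a remaining valence electron, so K and Na sit at the high end of IE_2.
Tabulated IE_2 (kJ/mol): Na 4562, K 3052, Be 1757.
Overall IE_2 order: Be < K < Na.

Na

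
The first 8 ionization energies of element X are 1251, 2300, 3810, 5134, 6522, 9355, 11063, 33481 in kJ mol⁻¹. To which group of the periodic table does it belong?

Group 17

Look for the largest jump between consecutive ionization energies: IE8/IE7 ≈ 3.0, far larger than any earlier ratio.
That jump marks the point where a core electron is being removed. So the atom has 7 valence electrons.
A main-group element with 7 valence electrons is in group 17.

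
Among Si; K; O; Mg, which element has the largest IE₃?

Mg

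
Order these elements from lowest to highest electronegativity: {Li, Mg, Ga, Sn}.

Li < Mg < Ga < Sn

Li is in period 2, group 1; Mg is in period 3, group 2; Ga is in period 4, group 13; Sn is in period 5, group 14.
Atoms toward the upper right of the periodic table pull bonding electrons most strongly.
A diagonal step moves right (one effect) and down (the opposite effect) at once.
Mg > Li: period and group pull opposite ways; the across-period shift dominates (1.31 vs 0.98).
Ga > Mg: the two effects oppose for this pair; the across-period effect wins (1.81 vs 1.31).
Sn > Ga: period and group pull opposite ways; the across-period shift dominates (1.96 vs 1.81).
For reference (Pauling): Li 0.98, Mg 1.31, Ga 1.81, Sn 1.96.
So from lowest to highest: Li < Mg < Ga < Sn.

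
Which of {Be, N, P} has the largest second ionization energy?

After 1 electron has been removed, what remains? Be⁺ still has 1 valence electron; N⁺ still has 4 valence electrons; P⁺ still has 4 valence electrons.
All are still removing valence electrons, so compare the +1 ions as you would atoms: IE_2 generally rises across a period (higher Z_eff) and falls down a group (larger shell), subject to the usual subshell exceptions.
Valence configurations: Be⁺ [He]2s¹, N⁺ [He]2s²2p², P⁺ [Ne]3s²3p².
Approximate IE_2 values (kJ/mol): Be 1757, N 2856, P 1907.
Putting it together, IE_2: Be < P < N.

N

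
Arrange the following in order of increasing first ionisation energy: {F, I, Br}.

F is in period 2, group 17; Br is in period 4, group 17; I is in period 5, group 17.
First ionization energy rises across a period (greater Z_eff holds electrons more tightly) and falls down a group (valence electrons are farther from the nucleus).
All are in group 17, so first ionization energy increases up the group.
So from lowest to highest: I < Br < F.

I, Br, F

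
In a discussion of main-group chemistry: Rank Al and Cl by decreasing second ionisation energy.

Consider each +1 ion: Al⁺ still has 2 valence electrons; Cl⁺ still has 6 valence electrons.
All are still removing valence electrons, so compare the +1 ions as you would atoms: IE_2 generally rises across a period (higher Z_eff) and falls down a group (larger shell), subject to the usual subshell exceptions.
Valence configurations: Al⁺ [Ne]3s², Cl⁺ [Ne]3s²3p⁴.
Tabulated IE_2 (kJ/mol): Al 1817, Cl 2298.
So the second ionization energies run Al < Cl.

Cl > Al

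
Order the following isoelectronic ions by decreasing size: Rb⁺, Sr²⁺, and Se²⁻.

All of these have 36 electrons, so size is governed by nuclear charge alone: the more protons, the stronger the pull on the same electron cloud, and the smaller the ion.
Nuclear charges: Sr²⁺ (Z=38), Rb⁺ (Z=37), Se²⁻ (Z=34).
Largest to smallest: Se²⁻ > Rb⁺ > Sr²⁺.

Se²⁻ > Rb⁺ > Sr²⁺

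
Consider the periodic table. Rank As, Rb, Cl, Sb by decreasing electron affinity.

Cl is in period 3, group 17; As is in period 4, group 15; Rb is in period 5, group 1; Sb is in period 5, group 15.
Adding an electron releases more energy for atoms nearer the top right (short of the noble gases).
Here both period and group differ, so the two effects have to be weighed against each other.
As > Rb: relative to Rb, both the across-period and down-group shifts push As's electron affinity up.
Sb > As: this pair runs against the simple trend — see the exception note.
Cl > Sb: relative to Sb, both the across-period and down-group shifts push Cl's electron affinity up.
Note the exception: Sb has a higher electron affinity than As, contrary to the simple trend — both are half-filled np³, but the pairing/repulsion penalty for the added electron shrinks as the p orbitals become larger and more diffuse down the group, and for Sb that outweighs the weaker nuclear attraction.
For reference (kJ/mol): Cl 349, As 78, Rb 47, Sb 103.
So from highest to lowest: Cl > Sb > As > Rb.

Cl, Sb, As, Rb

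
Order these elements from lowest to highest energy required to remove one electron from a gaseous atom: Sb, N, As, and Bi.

Bi, Sb, As, N

Removing the outermost electron gets harder across a period and easier down a group.
All are in group 15, so first ionization energy increases up the group.
So from lowest to highest: Bi < Sb < As < N.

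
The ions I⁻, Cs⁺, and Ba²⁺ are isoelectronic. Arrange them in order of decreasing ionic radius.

All of these have 54 electrons, so size is governed by nuclear charge alone: the more protons, the stronger the pull on the same electron cloud, and the smaller the ion.
Nuclear charges: Ba²⁺ (Z=56), Cs⁺ (Z=55), I⁻ (Z=53).
Largest to smallest: I⁻ > Cs⁺ > Ba²⁺.

I⁻, Cs⁺, Ba²⁺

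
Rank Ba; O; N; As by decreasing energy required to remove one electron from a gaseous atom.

N is in period 2, group 15; O is in period 2, group 16; As is in period 4, group 15; Ba is in period 6, group 2.
Removing the outermost electron gets harder across a period and easier down a group.
Neither a single period nor a single group — weigh both effects.
As > Ba: both effects reinforce here, so As is clearly the higher of the two.
O > As: relative to As, both the across-period and down-group shifts push O's first ionization energy up.
N > O: this pair runs against the simple trend — see the exception note.
Note the exception: N has a higher first ionization energy than O, contrary to the simple trend — pairing an electron in O's 2p⁴ costs repulsion energy, so O ionizes more easily than half-filled N (2p³).
Tabulated first ionization energy (kJ/mol): N 1402, O 1314, As 947, Ba 503.
So from highest to lowest: N > O > As > Ba.

N > O > As > Ba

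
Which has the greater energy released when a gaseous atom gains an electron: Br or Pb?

Br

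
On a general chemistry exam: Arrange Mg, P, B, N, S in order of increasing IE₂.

Mg, P, S, B, N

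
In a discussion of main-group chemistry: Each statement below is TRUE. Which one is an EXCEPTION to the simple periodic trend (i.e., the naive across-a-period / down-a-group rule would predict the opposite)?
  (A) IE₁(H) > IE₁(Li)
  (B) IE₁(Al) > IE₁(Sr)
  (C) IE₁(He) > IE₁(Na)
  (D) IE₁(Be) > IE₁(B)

(D)

The general trend: first ionisation energy increases across a period and decreases down a group.
(A) H (period 1, group 1) vs Li (period 2, group 1): the stated order agrees with the simple trend.
(B) Al (period 3, group 13) vs Sr (period 5, group 2): the stated order agrees with the simple trend.
(C) He (period 1, group 18) vs Na (period 3, group 1): the stated order agrees with the simple trend.
(D) Be (period 2, group 2) vs B (period 2, group 13): the stated order contradicts the simple trend.
The exception is (D): removing B's lone 2p electron is easier than breaking Be's filled 2s².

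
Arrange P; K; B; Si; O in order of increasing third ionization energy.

P < Si < B < K < O

The third ionization energy removes an electron from the +2 ion. For each element: P²⁺ still has 3 valence electrons; K²⁺ is already 1 electron into the core; B²⁺ still has 1 valence electron; Si²⁺ still has 2 valence electrons; O²⁺ still has 4 valence electrons.
Usually core removal costs more than valence removal, but here the competition is close: a tightly held n=2 valence electron can cost more to remove than an n=3 core electron, so the actual values have to decide it.
Valence configurations: P²⁺ [Ne]3s²3p¹, B²⁺ [He]2s¹, Si²⁺ [Ne]3s², O²⁺ [He]2s²2p².
P²⁺ loses a lone 3p electron whereas Si²⁺ must break into a filled 3s² pair, so IE_3(Si) > IE_3(P) even though P has the higher nuclear charge.
The numbers (kJ/mol): P 2914, K 4420, B 3660, Si 3232, O 5300.
So the third ionization energies run P < Si < B < K < O.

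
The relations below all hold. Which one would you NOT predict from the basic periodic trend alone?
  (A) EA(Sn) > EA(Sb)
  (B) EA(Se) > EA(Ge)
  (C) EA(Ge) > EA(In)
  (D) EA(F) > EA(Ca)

(A)

The general trend: electron affinity increases across a period and decreases down a group.
(A) Sn (period 5, group 14) vs Sb (period 5, group 15): the stated order contradicts the simple trend.
(B) Se (period 4, group 16) vs Ge (period 4, group 14): the stated order agrees with the simple trend.
(C) Ge (period 4, group 14) vs In (period 5, group 13): the stated order agrees with the simple trend.
(D) F (period 2, group 17) vs Ca (period 4, group 2): the stated order agrees with the simple trend.
The exception is (A): adding an electron to Sb's half-filled 5p³ is unfavourable, so Sn has the more exothermic EA.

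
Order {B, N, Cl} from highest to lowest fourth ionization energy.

B > N > Cl

Consider each +3 ion: B³⁺ is the bare [He] core; N³⁺ still has 2 valence electrons; Cl³⁺ still has 4 valence electrons.
Breaking into a closed-shell core is much more expensive than removing a leftover valence electron — B has the largest IE_4 here.
Valence configurations: N³⁺ [He]2s², Cl³⁺ [Ne]3s²3p².
Approximate IE_4 values (kJ/mol): B 25026, N 7475, Cl 5159.
So the fourth ionization energies run Cl < N < B.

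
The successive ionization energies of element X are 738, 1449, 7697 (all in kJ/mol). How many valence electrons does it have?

2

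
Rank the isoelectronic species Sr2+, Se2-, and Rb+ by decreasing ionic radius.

All of these have 36 electrons, so size is governed by nuclear charge alone: the more protons, the stronger the pull on the same electron cloud, and the smaller the ion.
Nuclear charges: Sr2+ (Z=38), Rb+ (Z=37), Se2- (Z=34).
Largest to smallest: Se2- > Rb+ > Sr2+.

Se2-, Rb+, Sr2+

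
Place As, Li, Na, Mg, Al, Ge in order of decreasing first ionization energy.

Li is in period 2, group 1; Na is in period 3, group 1; Mg is in period 3, group 2; Al is in period 3, group 13; Ge is in period 4, group 14; As is in period 4, group 15.
Across a period the outer electron is held more tightly (higher IE₁); down a group it sits in a higher shell, more shielded, and comes off more easily.
These span different periods and groups, so the two trends combine.
Li > Na: they share group 1; the group trend gives Li the larger value.
Al > Li: the two effects oppose for this pair; the across-period effect wins (578 vs 520 kJ/mol).
Mg > Al: this pair runs against the simple trend — see the exception note.
Ge > Mg: period and group pull opposite ways; the across-period shift dominates (762 vs 738 kJ/mol).
As > Ge: both are in period 4; the period trend gives As the larger value.
Note the exception: Mg has a higher first ionization energy than Al, contrary to the simple trend — Al's single 3p electron is easier to remove than one from Mg's filled 3s².
Tabulated first ionization energy (kJ/mol): Li 520, Na 496, Mg 738, Al 578, Ge 762, As 947.
So from highest to lowest: As > Ge > Mg > Al > Li > Na.

As > Ge > Mg > Al > Li > Na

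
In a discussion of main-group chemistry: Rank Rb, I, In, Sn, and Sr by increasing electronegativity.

Rb, Sr, In, Sn, I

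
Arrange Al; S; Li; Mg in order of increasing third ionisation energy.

The third ionization energy removes an electron from the +2 ion. For each element: Al²⁺ still has 1 valence electron; S²⁺ still has 4 valence electrons; Li²⁺ is already 1 electron into the core; Mg²⁺ is the bare [Ne] core.
Breaking into a closed-shell core is much more expensive than removing a leftover valence electron — Mg and Li have the largest IE_3 here.
Valence configurations: Al²⁺ [Ne]3s¹, S²⁺ [Ne]3s²3p².
Approximate IE_3 values (kJ/mol): Al 2745, S 3357, Li 11815, Mg 7733.
Putting it together, IE_3: Al < S < Mg < Li.

Al < S < Mg < Li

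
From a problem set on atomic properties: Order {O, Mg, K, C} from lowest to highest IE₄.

After 3 electrons have been removed, what remains? O³⁺ still has 3 valence electrons; Mg³⁺ is already 1 electron into the core; K³⁺ is already 2 electrons into the core; C³⁺ still has 1 valence electron.
Usually core removal costs more than valence removal, but here the competition is close: a tightly held n=2 valence electron can cost more to remove than an n=3 core electron, so the actual values have to decide it.
Valence configurations: O³⁺ [He]2s²2p¹, C³⁺ [He]2s¹.
Approximate IE_4 values (kJ/mol): O 7469, Mg 10543, K 5877, C 6223.
Overall IE_4 order: K < C < O < Mg.

K < C < O < Mg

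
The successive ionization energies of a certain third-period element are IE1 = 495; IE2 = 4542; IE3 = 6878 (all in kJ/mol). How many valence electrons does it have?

1

Look for the largest jump between consecutive ionization energies: IE2/IE1 ≈ 9.2, far larger than any earlier ratio.
That jump marks the point where a core electron is being removed. So the atom has 1 valence electron.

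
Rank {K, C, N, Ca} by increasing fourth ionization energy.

K < C < Ca < N

After 3 electrons have been removed, what remains? K³⁺ is already 2 electrons into the core; C³⁺ still has 1 valence electron; N³⁺ still has 2 valence electrons; Ca³⁺ is already 1 electron into the core.
Usually core removal costs more than valence removal, but here the competition is close: a tightly held n=2 valence electron can cost more to remove than an n=3 core electron, so the actual values have to decide it.
Valence configurations: C³⁺ [He]2s¹, N³⁺ [He]2s².
The numbers (kJ/mol): K 5877, C 6223, N 7475, Ca 6491.
Overall IE_4 order: K < C < Ca < N.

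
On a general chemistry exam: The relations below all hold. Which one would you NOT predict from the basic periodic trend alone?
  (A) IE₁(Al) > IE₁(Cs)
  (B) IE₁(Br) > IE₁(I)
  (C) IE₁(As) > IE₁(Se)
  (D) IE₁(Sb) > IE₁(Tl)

(C)

The general trend: first ionization energy increases across a period and decreases down a group.
(A) Al (period 3, group 13) vs Cs (period 6, group 1): the stated order agrees with the simple trend.
(B) Br (period 4, group 17) vs I (period 5, group 17): the stated order agrees with the simple trend.
(C) As (period 4, group 15) vs Se (period 4, group 16): the stated order contradicts the simple trend.
(D) Sb (period 5, group 15) vs Tl (period 6, group 13): the stated order agrees with the simple trend.
The exception is (C): Se (4p⁴) ionizes more easily than half-filled As (4p³).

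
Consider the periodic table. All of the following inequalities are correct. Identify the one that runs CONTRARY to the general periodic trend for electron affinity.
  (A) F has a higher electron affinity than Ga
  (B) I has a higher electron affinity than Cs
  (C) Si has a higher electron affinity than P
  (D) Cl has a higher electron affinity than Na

The general trend: electron affinity increases across a period and decreases down a group.
(A) F (period 2, group 17) vs Ga (period 4, group 13): the stated order agrees with the simple trend.
(B) I (period 5, group 17) vs Cs (period 6, group 1): the stated order agrees with the simple trend.
(C) Si (period 3, group 14) vs P (period 3, group 15): the stated order contradicts the simple trend.
(D) Cl (period 3, group 17) vs Na (period 3, group 1): the stated order agrees with the simple trend.
The exception is (C): adding an electron to P's half-filled 3p³ is unfavourable, so Si (3p²) has the more exothermic EA.

(C)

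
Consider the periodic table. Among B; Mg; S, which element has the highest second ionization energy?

B

IE_2 is the cost of taking one more electron from the +1 cation: B⁺ still has 2 valence electrons; Mg⁺ still has 1 valence electron; S⁺ still has 5 valence electrons.
All are still removing valence electrons, so compare the +1 ions as you would atoms: IE_2 generally rises across a period (higher Z_eff) and falls down a group (larger shell), subject to the usual subshell exceptions.
Valence configurations: B⁺ [He]2s², Mg⁺ [Ne]3s¹, S⁺ [Ne]3s²3p³.
Approximate IE_2 values (kJ/mol): B 2427, Mg 1451, S 2252.
So the second ionization energies run Mg < S < B.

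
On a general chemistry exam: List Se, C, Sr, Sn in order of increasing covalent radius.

C is in period 2, group 14; Se is in period 4, group 16; Sr is in period 5, group 2; Sn is in period 5, group 14.
Radius decreases left→right (rising Z_eff, same n) and increases top→bottom (higher n).
Here both period and group differ, so the two effects have to be weighed against each other.
Se > C: period and group pull opposite ways; the down-group shift dominates (116 vs 75 pm).
Sn > Se: relative to Se, both the across-period and down-group shifts push Sn's atomic radius up.
Sr > Sn: both are in period 5; the period trend gives Sr the larger value.
For reference (pm): C 75, Se 116, Sr 185, Sn 140.
So from smallest to largest: C < Se < Sn < Sr.

C, Se, Sn, Sr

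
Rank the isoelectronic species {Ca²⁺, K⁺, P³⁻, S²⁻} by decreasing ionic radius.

P³⁻ > S²⁻ > K⁺ > Ca²⁺

All of these have 18 electrons, so size is governed by nuclear charge alone: the more protons, the stronger the pull on the same electron cloud, and the smaller the ion.
Nuclear charges: Ca²⁺ (Z=20), K⁺ (Z=19), S²⁻ (Z=16), P³⁻ (Z=15).
Largest to smallest: P³⁻ > S²⁻ > K⁺ > Ca²⁺.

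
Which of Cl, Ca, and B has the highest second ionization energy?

B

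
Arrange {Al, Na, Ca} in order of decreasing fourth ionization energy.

Al > Na > Ca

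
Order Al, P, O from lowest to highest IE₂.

Al, P, O

IE_2 is the cost of taking one more electron from the +1 cation: Al⁺ still has 2 valence electrons; P⁺ still has 4 valence electrons; O⁺ still has 5 valence electrons.
All are still removing valence electrons, so compare the +1 ions as you would atoms: IE_2 generally rises across a period (higher Z_eff) and falls down a group (larger shell), subject to the usual subshell exceptions.
Valence configurations: Al⁺ [Ne]3s², P⁺ [Ne]3s²3p², O⁺ [He]2s²2p³.
Approximate IE_2 values (kJ/mol): Al 1817, P 1907, O 3388.
Putting it together, IE_2: Al < P < O.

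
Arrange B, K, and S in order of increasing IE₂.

S < B < K

After 1 electron has been removed, what remains? B⁺ still has 2 valence electrons; K⁺ is the bare [Ar] core; S⁺ still has 5 valence electrons.
Breaking into a closed-shell core is much more expensive than removing a leftover valence electron — K has the largest IE_2 here.
Valence configurations: B⁺ [He]2s², S⁺ [Ne]3s²3p³.
Tabulated IE_2 (kJ/mol): B 2427, K 3052, S 2252.
So the second ionization energies run S < B < K.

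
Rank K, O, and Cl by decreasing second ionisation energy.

O, K, Cl

IE_2 is the cost of taking one more electron from the +1 cation: K⁺ is the bare [Ar] core; O⁺ still has 5 valence electrons; Cl⁺ still has 6 valence electrons.
Usually core removal costs more than valence removal, but here the competition is close: a tightly held n=2 valence electron can cost more to remove than an n=3 core electron, so the actual values have to decide it.
Valence configurations: O⁺ [He]2s²2p³, Cl⁺ [Ne]3s²3p⁴.
The numbers (kJ/mol): K 3052, O 3388, Cl 2298.
Putting it together, IE_2: Cl < K < O.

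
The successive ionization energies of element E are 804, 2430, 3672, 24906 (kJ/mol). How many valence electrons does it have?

Look for the largest jump between consecutive ionization energies: IE4/IE3 ≈ 6.8, far larger than any earlier ratio.
That jump marks the point where a core electron is being removed. So the atom has 3 valence electrons.

3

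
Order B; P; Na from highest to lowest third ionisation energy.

Consider each +2 ion: B²⁺ still has 1 valence electron; P²⁺ still has 3 valence electrons; Na²⁺ is already 1 electron into the core.
Core electrons are held far more tightly than valence electrons, so Na tops the IE_3 order.
Valence configurations: B²⁺ [He]2s¹, P²⁺ [Ne]3s²3p¹.
The numbers (kJ/mol): B 3660, P 2914, Na 6910.
Putting it together, IE_3: P < B < Na.

Na > B > P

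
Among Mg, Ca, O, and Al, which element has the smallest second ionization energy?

Ca

Consider each +1 ion: Mg⁺ still has 1 valence electron; Ca⁺ still has 1 valence electron; O⁺ still has 5 valence electrons; Al⁺ still has 2 valence electrons.
All are still removing valence electrons, so compare the +1 ions as you would atoms: IE_2 generally rises across a period (higher Z_eff) and falls down a group (larger shell), subject to the usual subshell exceptions.
Valence configurations: Mg⁺ [Ne]3s¹, Ca⁺ [Ar]4s¹, O⁺ [He]2s²2p³, Al⁺ [Ne]3s².
The numbers (kJ/mol): Mg 1451, Ca 1145, O 3388, Al 1817.
Overall IE_2 order: Ca < Mg < Al < O.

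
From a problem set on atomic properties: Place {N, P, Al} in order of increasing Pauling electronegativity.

N is in period 2, group 15; Al is in period 3, group 13; P is in period 3, group 15.
Smaller atoms with higher effective nuclear charge are more electronegative.
These span different periods and groups, so the two trends combine.
P > Al: both are in period 3; the period trend gives P the larger value.
N > P: N sits above P in group 15, so the down-group effect alone puts N higher.
For reference (Pauling): N 3.04, Al 1.61, P 2.19.
So from lowest to highest: Al < P < N.

Al, P, N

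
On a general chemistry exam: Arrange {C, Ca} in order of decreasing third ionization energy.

IE_3 is the cost of taking one more electron from the +2 cation: C²⁺ still has 2 valence electrons; Ca²⁺ is the bare [Ar] core.
Breaking into a closed-shell core is much more expensive than removing a leftover valence electron — Ca has the largest IE_3 here.
Tabulated IE_3 (kJ/mol): C 4620, Ca 4912.
So the third ionization energies run C < Ca.

Ca, C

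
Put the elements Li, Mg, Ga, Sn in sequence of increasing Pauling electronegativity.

Li, Mg, Ga, Sn

Li is in period 2, group 1; Mg is in period 3, group 2; Ga is in period 4, group 13; Sn is in period 5, group 14.
Atoms toward the upper right of the periodic table pull bonding electrons most strongly.
These sit on a diagonal, where the across-period and down-group effects partly cancel.
Mg > Li: period and group pull opposite ways; the across-period shift dominates (1.31 vs 0.98).
Ga > Mg: period and group pull opposite ways; the across-period shift dominates (1.81 vs 1.31).
Sn > Ga: the two effects oppose for this pair; the across-period effect wins (1.96 vs 1.81).
Tabulated electronegativity (Pauling): Li 0.98, Mg 1.31, Ga 1.81, Sn 1.96.
So from lowest to highest: Li < Mg < Ga < Sn.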